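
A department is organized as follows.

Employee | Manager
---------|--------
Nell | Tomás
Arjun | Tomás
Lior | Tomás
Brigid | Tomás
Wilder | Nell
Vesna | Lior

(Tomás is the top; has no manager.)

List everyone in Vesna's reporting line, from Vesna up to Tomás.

Vesna reports to Lior. Lior reports to Tomás. Tomás is at the top.

Vesna -> Lior -> Tomás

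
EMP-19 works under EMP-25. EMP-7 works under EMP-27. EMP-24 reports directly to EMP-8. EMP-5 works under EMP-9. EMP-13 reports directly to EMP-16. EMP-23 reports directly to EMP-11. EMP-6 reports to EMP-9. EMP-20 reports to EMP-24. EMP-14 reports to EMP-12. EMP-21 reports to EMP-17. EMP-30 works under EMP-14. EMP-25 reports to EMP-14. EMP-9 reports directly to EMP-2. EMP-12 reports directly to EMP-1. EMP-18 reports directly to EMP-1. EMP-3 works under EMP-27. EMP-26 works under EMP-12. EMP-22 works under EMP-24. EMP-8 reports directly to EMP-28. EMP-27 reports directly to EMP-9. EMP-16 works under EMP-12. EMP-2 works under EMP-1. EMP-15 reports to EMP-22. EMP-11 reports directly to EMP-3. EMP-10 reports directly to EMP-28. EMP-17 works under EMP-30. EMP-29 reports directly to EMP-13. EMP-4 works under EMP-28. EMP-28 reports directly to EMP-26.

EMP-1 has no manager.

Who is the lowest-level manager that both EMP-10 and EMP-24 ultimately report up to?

EMP-28

EMP-10's chain of managers is EMP-28, EMP-26, EMP-12, EMP-1. EMP-24's chain of managers is EMP-8, EMP-28, EMP-26, EMP-12, EMP-1. The first manager that appears in both chains is EMP-28.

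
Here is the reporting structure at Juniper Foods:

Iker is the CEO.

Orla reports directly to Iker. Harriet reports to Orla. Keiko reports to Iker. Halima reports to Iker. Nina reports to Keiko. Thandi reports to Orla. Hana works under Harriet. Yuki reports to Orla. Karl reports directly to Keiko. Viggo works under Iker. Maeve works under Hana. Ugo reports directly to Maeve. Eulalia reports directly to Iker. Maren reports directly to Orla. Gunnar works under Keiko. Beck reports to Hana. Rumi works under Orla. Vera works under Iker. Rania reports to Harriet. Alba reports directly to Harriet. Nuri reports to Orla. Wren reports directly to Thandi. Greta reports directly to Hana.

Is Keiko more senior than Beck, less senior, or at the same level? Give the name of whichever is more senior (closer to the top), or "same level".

Keiko

Keiko is 1 level below Iker; Beck is 4. Keiko is higher.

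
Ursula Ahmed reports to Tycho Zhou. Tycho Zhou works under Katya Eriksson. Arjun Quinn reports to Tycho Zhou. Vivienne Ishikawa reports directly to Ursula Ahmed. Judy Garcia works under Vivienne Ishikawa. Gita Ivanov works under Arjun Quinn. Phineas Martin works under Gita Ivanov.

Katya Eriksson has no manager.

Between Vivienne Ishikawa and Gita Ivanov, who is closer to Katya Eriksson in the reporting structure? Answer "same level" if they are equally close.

Both Vivienne Ishikawa and Gita Ivanov are 3 levels below Katya Eriksson.

same level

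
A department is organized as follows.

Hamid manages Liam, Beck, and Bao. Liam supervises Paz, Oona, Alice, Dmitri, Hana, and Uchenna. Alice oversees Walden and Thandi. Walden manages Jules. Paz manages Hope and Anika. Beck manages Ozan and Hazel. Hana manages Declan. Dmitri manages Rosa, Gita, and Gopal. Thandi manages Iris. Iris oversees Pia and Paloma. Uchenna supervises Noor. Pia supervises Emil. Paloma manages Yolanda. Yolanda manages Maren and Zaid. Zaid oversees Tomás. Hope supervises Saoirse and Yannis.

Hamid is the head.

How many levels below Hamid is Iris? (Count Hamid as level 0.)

4

Chain from Iris up to Hamid: Iris → Thandi → Alice → Liam → Hamid. That is 4 steps up, so Iris is 4 levels below Hamid.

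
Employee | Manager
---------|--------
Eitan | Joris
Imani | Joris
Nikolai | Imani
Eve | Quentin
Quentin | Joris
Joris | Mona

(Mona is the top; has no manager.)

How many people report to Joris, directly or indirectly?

5

Joris directly manages Imani, Quentin, Eitan. Under Imani: Nikolai (1). Under Quentin: Eve (1). Eitan has no reports. So Joris's organization is 3 direct reports plus everyone under them: 2 + 2 + 1 = 5.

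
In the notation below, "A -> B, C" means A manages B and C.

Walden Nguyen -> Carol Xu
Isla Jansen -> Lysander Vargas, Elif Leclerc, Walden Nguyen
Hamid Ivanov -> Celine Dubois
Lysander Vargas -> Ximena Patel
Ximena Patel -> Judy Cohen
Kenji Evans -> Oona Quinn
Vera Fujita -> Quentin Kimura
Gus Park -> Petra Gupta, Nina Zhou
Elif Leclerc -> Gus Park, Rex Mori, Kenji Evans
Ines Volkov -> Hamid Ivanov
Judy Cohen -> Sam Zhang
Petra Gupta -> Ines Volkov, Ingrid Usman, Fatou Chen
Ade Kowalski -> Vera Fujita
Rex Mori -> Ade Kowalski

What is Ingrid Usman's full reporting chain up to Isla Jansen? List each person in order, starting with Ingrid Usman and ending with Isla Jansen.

Ingrid Usman reports to Petra Gupta. Petra Gupta reports to Gus Park. Gus Park reports to Elif Leclerc. Elif Leclerc reports to Isla Jansen. Isla Jansen is at the top.

Ingrid Usman -> Petra Gupta -> Gus Park -> Elif Leclerc -> Isla Jansen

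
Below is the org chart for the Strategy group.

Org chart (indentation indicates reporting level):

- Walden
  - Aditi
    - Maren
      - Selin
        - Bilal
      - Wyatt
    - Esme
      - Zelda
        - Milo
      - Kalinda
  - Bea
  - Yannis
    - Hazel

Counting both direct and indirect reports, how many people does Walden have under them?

Walden directly manages Aditi, Bea, Yannis. Under Aditi: Esme, Kalinda, Zelda, Milo, Maren, Wyatt, Selin, Bilal (8). Bea has no reports. Under Yannis: Hazel (1). So Walden's organization is 3 direct reports plus everyone under them: 9 + 1 + 2 = 12.

12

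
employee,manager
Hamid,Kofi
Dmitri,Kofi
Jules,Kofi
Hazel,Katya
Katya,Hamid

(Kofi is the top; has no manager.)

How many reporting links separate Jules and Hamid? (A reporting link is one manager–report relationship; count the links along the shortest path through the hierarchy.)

2

Jules is 1 level below Kofi, and Hamid is 1 level below Kofi (their lowest common manager). The shortest path runs up from Jules to Kofi and back down to Hamid: 1 + 1 = 2 links.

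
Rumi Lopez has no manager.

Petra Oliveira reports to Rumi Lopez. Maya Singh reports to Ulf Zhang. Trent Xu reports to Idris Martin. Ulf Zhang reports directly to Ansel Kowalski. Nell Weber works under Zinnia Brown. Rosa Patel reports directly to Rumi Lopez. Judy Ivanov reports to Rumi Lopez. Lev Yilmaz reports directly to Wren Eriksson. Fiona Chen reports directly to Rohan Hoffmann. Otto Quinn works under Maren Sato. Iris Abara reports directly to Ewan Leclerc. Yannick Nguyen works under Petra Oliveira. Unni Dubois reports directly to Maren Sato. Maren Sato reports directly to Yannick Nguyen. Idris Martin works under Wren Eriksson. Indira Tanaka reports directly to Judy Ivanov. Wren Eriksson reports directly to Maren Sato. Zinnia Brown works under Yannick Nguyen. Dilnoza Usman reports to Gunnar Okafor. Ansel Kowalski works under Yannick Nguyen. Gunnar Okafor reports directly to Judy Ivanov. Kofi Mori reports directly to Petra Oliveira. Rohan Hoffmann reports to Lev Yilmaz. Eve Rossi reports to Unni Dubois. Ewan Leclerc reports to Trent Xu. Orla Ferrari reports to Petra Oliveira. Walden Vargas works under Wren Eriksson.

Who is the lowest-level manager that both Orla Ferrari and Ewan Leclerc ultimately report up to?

Orla Ferrari's chain of managers is Petra Oliveira, Rumi Lopez. Ewan Leclerc's chain of managers is Trent Xu, Idris Martin, Wren Eriksson, Maren Sato, Yannick Nguyen, Petra Oliveira, Rumi Lopez. The first manager that appears in both chains is Petra Oliveira.

Petra Oliveira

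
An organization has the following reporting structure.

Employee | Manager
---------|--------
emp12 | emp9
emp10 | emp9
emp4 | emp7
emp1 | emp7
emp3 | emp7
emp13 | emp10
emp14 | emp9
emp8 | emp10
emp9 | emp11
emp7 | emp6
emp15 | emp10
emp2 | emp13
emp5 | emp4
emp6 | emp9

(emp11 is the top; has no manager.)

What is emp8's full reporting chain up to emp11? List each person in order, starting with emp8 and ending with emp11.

emp8 -> emp10 -> emp9 -> emp11

emp8 reports to emp10. emp10 reports to emp9. emp9 reports to emp11. emp11 is at the top.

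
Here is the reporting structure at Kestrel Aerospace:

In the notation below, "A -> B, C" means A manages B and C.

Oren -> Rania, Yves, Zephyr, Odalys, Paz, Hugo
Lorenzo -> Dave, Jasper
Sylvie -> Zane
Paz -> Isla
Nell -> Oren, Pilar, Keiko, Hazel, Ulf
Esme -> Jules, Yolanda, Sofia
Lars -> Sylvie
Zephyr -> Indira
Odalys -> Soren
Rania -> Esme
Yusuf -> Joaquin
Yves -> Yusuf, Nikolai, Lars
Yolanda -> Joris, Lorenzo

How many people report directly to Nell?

Nell directly manages Oren, Pilar, Keiko, Hazel, Ulf. That is 5 direct reports.

5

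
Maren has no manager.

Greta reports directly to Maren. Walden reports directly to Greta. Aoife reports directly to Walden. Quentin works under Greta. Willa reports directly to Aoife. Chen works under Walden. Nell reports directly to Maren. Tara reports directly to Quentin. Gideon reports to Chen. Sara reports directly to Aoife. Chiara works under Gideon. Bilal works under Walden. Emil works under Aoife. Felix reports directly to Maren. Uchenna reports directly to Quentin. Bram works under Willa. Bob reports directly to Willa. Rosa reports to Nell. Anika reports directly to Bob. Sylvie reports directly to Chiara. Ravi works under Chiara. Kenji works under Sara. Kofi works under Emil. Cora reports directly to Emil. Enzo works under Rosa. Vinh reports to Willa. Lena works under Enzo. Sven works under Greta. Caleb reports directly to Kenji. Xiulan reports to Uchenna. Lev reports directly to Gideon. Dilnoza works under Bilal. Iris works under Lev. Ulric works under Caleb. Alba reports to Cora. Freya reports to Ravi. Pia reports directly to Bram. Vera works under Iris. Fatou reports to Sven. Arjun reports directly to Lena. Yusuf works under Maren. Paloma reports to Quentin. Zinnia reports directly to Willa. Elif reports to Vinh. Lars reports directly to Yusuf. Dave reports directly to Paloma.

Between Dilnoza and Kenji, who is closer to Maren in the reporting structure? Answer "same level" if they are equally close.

Dilnoza is 4 levels below Maren; Kenji is 5. Dilnoza is higher.

Dilnoza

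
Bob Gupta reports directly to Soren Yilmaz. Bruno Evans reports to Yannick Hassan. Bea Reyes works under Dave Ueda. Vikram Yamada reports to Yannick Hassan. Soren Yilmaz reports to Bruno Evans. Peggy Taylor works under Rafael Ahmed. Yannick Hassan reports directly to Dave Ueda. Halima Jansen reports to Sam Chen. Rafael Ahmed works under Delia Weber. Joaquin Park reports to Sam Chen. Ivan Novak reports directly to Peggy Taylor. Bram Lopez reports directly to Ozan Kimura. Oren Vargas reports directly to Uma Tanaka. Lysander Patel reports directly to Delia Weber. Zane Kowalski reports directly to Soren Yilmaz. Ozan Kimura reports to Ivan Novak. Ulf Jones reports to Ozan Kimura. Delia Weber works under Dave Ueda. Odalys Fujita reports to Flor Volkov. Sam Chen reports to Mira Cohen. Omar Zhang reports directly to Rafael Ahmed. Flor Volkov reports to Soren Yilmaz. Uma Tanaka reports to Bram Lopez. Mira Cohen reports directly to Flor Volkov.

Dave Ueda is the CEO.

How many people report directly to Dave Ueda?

Dave Ueda directly manages Yannick Hassan, Delia Weber, Bea Reyes. That is 3 direct reports.

3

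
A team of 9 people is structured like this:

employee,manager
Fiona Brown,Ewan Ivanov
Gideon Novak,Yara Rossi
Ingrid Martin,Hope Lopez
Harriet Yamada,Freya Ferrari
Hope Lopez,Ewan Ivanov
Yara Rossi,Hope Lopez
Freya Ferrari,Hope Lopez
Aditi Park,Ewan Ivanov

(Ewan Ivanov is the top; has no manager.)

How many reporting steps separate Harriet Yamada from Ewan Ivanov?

Chain from Harriet Yamada up to Ewan Ivanov: Harriet Yamada → Freya Ferrari → Hope Lopez → Ewan Ivanov. That is 3 steps up, so Harriet Yamada is 3 levels below Ewan Ivanov.

3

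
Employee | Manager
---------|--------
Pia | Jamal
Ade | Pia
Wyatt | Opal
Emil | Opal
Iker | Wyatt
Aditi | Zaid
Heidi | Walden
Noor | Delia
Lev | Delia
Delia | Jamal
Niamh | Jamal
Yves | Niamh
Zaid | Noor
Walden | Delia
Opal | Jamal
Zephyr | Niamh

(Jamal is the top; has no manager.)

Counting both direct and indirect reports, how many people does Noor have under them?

Noor directly manages Zaid. Under Zaid: Aditi (1). That's 2 in total.

2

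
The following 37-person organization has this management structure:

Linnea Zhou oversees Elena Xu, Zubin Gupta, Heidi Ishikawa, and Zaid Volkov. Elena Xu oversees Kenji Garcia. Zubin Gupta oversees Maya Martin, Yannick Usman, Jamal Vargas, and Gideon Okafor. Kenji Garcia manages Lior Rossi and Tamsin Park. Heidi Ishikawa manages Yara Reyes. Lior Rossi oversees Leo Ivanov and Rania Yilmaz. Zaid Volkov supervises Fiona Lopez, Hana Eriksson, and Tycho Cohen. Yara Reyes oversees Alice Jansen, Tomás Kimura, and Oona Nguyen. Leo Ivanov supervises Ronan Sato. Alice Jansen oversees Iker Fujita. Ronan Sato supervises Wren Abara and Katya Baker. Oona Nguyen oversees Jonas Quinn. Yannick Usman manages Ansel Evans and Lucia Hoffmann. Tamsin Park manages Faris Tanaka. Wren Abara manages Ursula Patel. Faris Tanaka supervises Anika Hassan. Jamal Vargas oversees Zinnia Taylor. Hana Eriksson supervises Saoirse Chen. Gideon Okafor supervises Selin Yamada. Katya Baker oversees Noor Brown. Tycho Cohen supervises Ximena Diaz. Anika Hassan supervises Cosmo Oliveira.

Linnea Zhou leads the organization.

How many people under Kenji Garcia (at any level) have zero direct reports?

4

The people in Kenji Garcia's organization with no one reporting to them are Cosmo Oliveira, Rania Yilmaz, Noor Brown, Ursula Patel. That is 4.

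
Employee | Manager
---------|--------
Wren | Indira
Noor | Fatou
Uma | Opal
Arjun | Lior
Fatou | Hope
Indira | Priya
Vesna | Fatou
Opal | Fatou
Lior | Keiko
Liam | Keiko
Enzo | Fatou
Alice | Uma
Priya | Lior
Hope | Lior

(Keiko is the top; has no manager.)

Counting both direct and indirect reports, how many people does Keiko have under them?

Keiko directly manages Lior, Liam. Under Lior: Arjun, Priya, Indira, Wren, Hope, Fatou, Opal, Uma, Alice, Enzo, Vesna, Noor (12). Liam has no reports. So Keiko's organization is 2 direct reports plus everyone under them: 13 + 1 = 14.

14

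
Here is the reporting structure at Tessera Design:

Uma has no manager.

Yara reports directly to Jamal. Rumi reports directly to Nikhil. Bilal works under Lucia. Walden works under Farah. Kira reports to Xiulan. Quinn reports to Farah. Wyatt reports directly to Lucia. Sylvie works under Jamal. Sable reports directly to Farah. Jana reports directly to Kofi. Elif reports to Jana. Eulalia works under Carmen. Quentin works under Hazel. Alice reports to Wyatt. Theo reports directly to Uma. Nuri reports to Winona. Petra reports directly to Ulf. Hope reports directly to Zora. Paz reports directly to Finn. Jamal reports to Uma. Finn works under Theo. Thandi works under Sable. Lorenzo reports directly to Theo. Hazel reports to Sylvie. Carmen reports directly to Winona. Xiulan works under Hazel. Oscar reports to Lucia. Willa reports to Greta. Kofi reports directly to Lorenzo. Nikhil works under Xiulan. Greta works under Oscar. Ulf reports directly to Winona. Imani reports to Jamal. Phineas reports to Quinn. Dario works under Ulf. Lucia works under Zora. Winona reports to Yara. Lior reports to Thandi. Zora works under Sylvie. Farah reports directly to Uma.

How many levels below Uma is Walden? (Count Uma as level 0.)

2

Chain from Walden up to Uma: Walden → Farah → Uma. That is 2 steps up, so Walden is 2 levels below Uma.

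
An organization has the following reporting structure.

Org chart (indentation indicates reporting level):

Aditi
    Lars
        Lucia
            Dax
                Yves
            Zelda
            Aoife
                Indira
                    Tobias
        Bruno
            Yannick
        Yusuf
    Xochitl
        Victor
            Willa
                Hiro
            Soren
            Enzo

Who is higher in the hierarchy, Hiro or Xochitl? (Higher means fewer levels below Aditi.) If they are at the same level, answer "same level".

Hiro is 4 levels below Aditi; Xochitl is 1. Xochitl is higher.

Xochitl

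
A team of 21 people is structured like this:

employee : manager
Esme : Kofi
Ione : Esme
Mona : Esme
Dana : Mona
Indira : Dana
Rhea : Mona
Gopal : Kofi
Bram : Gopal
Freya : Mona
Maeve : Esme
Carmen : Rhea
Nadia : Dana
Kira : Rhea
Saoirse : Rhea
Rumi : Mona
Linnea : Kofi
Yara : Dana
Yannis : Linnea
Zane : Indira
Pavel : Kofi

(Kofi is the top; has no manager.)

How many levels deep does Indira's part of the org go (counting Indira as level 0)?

The longest chain under Indira runs Indira → Zane, which is 1 level below Indira.

1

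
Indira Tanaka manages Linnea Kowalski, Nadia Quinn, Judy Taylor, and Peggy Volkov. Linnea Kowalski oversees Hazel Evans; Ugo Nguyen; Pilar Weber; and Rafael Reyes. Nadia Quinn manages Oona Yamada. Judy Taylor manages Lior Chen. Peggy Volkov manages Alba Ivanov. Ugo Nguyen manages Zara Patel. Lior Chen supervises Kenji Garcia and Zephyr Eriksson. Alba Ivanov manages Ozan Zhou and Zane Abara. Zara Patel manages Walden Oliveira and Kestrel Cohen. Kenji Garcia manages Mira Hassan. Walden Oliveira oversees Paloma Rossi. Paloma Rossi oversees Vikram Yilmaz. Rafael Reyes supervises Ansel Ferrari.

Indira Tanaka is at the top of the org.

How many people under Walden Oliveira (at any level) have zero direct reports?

1

The only person in Walden Oliveira's organization with no one reporting to them is Vikram Yilmaz. That is 1.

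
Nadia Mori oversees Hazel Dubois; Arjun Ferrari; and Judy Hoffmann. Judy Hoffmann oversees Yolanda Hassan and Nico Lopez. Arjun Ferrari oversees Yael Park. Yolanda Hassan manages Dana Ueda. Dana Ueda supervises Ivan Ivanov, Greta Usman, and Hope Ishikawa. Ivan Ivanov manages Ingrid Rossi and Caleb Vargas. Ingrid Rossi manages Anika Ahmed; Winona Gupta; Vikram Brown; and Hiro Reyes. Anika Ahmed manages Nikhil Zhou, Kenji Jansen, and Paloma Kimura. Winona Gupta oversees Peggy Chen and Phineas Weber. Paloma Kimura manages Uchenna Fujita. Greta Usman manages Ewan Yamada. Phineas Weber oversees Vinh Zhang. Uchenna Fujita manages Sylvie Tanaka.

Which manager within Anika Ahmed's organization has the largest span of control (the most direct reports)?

Anika Ahmed

Direct-report counts within Anika Ahmed's organization: Anika Ahmed has 3; Paloma Kimura has 1; Uchenna Fujita has 1. The largest is 3, held by Anika Ahmed.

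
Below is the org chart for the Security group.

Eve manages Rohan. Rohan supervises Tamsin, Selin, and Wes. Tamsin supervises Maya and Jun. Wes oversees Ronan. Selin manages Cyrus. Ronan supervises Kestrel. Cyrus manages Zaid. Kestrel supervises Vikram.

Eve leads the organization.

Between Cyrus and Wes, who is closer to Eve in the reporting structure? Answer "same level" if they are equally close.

Wes

Cyrus is 3 levels below Eve; Wes is 2. Wes is higher.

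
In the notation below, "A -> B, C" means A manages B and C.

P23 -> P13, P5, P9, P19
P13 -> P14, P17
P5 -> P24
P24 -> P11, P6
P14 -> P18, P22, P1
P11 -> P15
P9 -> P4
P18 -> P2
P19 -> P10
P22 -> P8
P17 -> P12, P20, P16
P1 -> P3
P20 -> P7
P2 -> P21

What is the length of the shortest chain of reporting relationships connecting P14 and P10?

4

P14 is 2 levels below P23, and P10 is 2 levels below P23 (their lowest common manager). The shortest path runs up from P14 to P23 and back down to P10: 2 + 2 = 4 links.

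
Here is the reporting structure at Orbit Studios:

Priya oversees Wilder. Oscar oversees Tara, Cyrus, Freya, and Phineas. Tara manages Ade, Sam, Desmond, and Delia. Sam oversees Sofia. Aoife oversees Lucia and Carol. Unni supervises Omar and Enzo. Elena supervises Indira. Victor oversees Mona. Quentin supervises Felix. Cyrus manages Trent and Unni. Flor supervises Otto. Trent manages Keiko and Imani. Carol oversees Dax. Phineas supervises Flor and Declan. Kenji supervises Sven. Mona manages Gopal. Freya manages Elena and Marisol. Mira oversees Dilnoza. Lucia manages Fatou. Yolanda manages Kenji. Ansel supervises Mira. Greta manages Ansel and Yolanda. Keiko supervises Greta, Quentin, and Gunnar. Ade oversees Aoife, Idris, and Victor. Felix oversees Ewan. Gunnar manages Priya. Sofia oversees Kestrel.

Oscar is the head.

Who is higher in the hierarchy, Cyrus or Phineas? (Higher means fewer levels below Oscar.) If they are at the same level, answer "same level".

Both Cyrus and Phineas are 1 level below Oscar.

same level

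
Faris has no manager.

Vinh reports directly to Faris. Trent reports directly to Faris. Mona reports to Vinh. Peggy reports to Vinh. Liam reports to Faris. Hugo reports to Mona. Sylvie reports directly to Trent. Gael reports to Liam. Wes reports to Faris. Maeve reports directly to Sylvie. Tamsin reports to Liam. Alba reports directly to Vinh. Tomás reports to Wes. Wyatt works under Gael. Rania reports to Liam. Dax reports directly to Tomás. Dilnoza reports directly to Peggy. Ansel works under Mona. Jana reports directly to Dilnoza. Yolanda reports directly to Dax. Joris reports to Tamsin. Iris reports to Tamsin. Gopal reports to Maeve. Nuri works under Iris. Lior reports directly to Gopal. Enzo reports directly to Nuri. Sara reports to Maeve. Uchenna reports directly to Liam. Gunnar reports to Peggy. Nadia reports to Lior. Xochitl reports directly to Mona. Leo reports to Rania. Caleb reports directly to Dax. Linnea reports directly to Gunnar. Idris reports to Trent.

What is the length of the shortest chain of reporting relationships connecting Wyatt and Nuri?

Wyatt is 2 levels below Liam, and Nuri is 3 levels below Liam (their lowest common manager). The shortest path runs up from Wyatt to Liam and back down to Nuri: 2 + 3 = 5 links.

5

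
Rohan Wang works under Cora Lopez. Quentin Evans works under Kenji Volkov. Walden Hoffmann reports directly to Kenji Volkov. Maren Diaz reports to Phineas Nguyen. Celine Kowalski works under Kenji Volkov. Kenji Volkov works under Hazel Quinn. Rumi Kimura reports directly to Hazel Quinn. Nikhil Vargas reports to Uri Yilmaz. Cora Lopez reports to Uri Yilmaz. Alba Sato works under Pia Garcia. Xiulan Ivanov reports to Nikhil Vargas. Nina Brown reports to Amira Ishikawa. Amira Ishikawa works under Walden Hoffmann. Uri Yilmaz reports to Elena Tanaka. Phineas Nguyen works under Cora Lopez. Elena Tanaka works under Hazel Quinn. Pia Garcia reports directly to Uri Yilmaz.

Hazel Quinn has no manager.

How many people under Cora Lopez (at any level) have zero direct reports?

The people in Cora Lopez's organization with no one reporting to them are Rohan Wang, Maren Diaz. That is 2.

2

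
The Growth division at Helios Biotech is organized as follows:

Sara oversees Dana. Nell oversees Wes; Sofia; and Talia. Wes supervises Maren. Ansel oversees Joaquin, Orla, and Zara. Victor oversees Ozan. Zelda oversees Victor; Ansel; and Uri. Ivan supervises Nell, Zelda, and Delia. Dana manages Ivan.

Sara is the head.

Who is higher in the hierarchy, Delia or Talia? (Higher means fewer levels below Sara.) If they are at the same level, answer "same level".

Delia is 3 levels below Sara; Talia is 4. Delia is higher.

Delia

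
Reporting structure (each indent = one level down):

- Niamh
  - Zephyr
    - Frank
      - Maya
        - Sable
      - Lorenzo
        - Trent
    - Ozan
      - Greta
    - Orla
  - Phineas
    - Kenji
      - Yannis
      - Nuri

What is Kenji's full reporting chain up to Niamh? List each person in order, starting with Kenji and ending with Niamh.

Kenji reports to Phineas. Phineas reports to Niamh. Niamh is at the top.

Kenji -> Phineas -> Niamh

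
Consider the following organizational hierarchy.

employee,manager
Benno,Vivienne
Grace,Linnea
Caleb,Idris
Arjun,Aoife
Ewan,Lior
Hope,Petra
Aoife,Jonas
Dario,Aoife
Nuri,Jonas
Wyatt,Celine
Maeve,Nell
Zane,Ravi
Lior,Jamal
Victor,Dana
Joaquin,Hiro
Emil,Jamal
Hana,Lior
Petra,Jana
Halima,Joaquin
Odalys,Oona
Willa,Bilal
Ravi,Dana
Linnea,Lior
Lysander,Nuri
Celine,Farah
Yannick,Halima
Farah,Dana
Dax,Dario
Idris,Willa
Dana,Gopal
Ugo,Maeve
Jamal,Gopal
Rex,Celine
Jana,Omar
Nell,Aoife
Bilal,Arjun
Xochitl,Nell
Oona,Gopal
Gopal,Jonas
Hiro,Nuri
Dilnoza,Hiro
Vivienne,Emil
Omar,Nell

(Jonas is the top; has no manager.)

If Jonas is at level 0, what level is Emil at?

Chain from Emil up to Jonas: Emil → Jamal → Gopal → Jonas. That is 3 steps up, so Emil is 3 levels below Jonas.

3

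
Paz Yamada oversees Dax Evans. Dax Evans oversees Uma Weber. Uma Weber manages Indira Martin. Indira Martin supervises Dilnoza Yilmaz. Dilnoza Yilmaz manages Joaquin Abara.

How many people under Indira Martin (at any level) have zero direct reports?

1

The only person in Indira Martin's organization with no one reporting to them is Joaquin Abara. That is 1.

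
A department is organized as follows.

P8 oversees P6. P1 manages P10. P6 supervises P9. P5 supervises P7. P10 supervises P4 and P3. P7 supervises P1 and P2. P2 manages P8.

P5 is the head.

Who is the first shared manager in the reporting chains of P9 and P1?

P7

P9's chain of managers is P6, P8, P2, P7, P5. P1's chain of managers is P7, P5. The first manager that appears in both chains is P7.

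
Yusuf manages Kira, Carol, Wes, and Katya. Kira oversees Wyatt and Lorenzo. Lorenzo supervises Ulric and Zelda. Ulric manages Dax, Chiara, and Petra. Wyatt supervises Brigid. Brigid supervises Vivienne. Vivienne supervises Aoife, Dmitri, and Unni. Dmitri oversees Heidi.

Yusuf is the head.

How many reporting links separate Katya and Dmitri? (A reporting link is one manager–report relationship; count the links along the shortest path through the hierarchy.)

Katya is 1 level below Yusuf, and Dmitri is 5 levels below Yusuf (their lowest common manager). The shortest path runs up from Katya to Yusuf and back down to Dmitri: 1 + 5 = 6 links.

6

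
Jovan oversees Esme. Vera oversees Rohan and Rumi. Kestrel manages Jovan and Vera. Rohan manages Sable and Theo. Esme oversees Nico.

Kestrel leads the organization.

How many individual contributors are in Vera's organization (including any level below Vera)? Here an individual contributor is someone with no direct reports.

The people in Vera's organization with no one reporting to them are Rumi, Theo, Sable. That is 3.

3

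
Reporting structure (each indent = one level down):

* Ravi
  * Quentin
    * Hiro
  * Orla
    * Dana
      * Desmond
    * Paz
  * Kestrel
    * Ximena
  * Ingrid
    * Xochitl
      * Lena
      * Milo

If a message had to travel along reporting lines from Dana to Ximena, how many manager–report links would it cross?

4

Dana is 2 levels below Ravi, and Ximena is 2 levels below Ravi (their lowest common manager). The shortest path runs up from Dana to Ravi and back down to Ximena: 2 + 2 = 4 links.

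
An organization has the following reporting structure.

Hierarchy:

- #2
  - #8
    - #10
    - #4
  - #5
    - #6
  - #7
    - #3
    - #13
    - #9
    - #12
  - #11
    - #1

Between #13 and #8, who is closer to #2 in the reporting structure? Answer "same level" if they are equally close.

#13 is 2 levels below #2; #8 is 1. #8 is higher.

#8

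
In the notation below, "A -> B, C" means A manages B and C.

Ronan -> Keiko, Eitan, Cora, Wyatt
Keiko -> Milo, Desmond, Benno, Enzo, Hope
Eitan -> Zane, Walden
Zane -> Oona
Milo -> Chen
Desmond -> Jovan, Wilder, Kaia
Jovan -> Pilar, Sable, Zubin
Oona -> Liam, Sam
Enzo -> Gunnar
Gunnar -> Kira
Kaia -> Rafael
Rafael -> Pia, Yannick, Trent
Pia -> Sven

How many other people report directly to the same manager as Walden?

Walden reports to Eitan. Eitan's other direct reports are Zane — 1 peer.

1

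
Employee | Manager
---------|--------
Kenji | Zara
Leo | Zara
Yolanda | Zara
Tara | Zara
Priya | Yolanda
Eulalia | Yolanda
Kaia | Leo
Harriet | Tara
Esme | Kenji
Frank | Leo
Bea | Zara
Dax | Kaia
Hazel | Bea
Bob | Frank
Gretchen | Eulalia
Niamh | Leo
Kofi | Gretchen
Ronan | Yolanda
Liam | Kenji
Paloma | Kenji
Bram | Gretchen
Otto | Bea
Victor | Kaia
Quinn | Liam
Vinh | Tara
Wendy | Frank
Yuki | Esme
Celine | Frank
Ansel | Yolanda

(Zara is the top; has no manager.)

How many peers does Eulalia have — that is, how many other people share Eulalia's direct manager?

3

Eulalia reports to Yolanda. Yolanda's other direct reports are Priya, Ronan, Ansel — 3 peers.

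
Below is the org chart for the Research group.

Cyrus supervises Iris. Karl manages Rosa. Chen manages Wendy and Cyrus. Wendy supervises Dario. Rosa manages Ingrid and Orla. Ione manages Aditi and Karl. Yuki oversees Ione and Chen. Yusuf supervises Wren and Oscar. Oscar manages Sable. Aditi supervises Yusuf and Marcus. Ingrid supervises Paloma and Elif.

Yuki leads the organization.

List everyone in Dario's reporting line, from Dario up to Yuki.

Dario reports to Wendy. Wendy reports to Chen. Chen reports to Yuki. Yuki is at the top.

Dario -> Wendy -> Chen -> Yuki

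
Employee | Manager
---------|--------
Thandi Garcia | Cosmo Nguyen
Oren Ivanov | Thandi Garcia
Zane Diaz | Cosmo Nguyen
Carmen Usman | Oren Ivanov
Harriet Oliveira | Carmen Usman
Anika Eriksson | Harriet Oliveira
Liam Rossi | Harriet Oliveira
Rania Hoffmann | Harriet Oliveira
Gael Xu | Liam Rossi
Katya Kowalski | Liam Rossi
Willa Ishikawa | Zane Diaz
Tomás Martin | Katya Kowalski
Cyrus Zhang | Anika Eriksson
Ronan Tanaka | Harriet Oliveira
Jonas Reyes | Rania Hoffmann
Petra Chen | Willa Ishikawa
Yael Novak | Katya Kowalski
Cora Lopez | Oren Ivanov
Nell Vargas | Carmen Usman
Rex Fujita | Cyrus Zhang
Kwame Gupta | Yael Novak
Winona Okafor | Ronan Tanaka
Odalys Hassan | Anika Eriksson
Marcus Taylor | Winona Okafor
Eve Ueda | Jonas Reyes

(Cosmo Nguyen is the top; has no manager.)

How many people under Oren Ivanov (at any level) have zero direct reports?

9

The people in Oren Ivanov's organization with no one reporting to them are Cora Lopez, Nell Vargas, Marcus Taylor, Eve Ueda, Kwame Gupta, Tomás Martin, Gael Xu, Odalys Hassan, Rex Fujita. That is 9.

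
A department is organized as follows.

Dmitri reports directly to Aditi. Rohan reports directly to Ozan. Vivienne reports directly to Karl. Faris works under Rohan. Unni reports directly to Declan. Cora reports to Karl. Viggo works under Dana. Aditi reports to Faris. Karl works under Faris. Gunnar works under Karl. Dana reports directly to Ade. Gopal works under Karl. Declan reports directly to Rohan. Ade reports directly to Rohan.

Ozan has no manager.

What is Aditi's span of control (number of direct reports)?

Aditi directly manages Dmitri. That is 1 direct report.

1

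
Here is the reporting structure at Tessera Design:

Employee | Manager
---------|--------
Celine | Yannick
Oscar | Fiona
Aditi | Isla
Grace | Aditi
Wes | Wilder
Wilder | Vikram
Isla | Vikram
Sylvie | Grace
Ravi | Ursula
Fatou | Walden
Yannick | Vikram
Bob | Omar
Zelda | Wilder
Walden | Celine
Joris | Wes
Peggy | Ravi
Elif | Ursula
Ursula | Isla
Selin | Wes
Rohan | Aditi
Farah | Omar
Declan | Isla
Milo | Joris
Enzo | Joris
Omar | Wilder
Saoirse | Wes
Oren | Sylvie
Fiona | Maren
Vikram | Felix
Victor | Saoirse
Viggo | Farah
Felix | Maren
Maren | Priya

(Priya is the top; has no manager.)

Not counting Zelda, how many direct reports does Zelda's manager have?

Zelda reports to Wilder. Wilder's other direct reports are Wes, Omar — 2 peers.

2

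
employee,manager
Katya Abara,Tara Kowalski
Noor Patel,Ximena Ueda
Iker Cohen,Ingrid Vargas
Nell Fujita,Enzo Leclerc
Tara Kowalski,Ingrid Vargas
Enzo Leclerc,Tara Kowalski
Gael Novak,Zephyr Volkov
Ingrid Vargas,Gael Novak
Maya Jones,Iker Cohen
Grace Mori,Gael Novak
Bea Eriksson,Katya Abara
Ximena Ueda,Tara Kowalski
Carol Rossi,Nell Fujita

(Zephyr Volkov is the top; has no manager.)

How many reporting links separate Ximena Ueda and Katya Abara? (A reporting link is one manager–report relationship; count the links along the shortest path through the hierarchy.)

2

Ximena Ueda is 1 level below Tara Kowalski, and Katya Abara is 1 level below Tara Kowalski (their lowest common manager). The shortest path runs up from Ximena Ueda to Tara Kowalski and back down to Katya Abara: 1 + 1 = 2 links.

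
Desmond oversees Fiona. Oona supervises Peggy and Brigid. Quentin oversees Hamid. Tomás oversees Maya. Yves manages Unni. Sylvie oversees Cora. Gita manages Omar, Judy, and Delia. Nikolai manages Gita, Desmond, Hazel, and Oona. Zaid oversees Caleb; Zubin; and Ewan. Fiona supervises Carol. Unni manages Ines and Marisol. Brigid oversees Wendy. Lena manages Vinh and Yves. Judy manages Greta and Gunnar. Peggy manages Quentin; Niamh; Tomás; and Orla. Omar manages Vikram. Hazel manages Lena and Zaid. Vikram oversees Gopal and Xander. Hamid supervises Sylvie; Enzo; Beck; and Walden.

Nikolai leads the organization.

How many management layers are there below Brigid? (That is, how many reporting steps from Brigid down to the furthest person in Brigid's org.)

The longest chain under Brigid runs Brigid → Wendy, which is 1 level below Brigid.

1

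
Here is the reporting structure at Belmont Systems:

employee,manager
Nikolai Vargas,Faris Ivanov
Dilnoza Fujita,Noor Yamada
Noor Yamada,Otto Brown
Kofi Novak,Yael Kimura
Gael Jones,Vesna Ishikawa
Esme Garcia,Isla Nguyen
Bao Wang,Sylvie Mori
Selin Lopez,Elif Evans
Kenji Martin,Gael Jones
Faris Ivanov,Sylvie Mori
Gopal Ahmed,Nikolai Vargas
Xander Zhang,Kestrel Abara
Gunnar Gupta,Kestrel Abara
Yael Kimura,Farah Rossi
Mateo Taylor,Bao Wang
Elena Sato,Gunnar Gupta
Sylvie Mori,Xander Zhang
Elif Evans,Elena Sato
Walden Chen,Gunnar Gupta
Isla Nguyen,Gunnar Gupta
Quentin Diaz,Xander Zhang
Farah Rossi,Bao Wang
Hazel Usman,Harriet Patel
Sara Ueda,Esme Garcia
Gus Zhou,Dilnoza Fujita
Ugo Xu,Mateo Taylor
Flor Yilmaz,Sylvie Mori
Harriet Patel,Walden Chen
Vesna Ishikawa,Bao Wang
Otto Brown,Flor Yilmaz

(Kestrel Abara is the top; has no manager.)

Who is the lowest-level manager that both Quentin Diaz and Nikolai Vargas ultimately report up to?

Xander Zhang

Quentin Diaz's chain of managers is Xander Zhang, Kestrel Abara. Nikolai Vargas's chain of managers is Faris Ivanov, Sylvie Mori, Xander Zhang, Kestrel Abara. The first manager that appears in both chains is Xander Zhang.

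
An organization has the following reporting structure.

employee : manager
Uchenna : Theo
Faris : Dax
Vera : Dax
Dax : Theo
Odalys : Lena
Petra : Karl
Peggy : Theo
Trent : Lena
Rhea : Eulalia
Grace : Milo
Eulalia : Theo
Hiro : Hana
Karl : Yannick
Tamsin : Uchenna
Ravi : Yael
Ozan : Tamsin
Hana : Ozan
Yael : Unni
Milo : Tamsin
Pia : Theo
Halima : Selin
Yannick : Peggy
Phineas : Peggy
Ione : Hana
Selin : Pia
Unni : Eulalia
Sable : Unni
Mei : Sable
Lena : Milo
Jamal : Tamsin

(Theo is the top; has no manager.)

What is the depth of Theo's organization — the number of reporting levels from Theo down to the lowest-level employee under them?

5

The longest chain under Theo runs Theo → Uchenna → Tamsin → Milo → Lena → Trent, which is 5 levels below Theo.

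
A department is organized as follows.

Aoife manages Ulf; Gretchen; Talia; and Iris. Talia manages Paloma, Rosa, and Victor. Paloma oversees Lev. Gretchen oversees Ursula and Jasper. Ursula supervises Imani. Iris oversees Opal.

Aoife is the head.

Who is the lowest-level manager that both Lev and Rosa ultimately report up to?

Lev's chain of managers is Paloma, Talia, Aoife. Rosa's chain of managers is Talia, Aoife. The first manager that appears in both chains is Talia.

Talia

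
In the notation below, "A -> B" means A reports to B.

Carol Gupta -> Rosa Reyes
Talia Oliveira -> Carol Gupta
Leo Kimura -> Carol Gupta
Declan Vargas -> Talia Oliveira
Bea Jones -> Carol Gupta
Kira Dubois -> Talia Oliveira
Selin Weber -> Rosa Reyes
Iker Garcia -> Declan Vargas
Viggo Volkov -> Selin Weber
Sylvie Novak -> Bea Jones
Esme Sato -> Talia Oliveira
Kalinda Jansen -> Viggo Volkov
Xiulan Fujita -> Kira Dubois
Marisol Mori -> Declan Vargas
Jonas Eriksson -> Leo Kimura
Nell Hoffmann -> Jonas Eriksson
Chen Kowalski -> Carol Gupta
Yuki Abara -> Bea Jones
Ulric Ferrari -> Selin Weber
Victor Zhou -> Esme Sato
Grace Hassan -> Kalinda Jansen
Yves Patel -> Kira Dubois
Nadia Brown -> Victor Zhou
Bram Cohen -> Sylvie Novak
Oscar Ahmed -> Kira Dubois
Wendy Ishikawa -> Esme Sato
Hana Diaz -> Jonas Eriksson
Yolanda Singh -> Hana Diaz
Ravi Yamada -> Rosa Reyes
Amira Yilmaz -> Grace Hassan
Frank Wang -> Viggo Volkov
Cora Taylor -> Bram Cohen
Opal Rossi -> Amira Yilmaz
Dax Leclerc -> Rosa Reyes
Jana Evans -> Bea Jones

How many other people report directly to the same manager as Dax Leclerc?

Dax Leclerc reports to Rosa Reyes. Rosa Reyes's other direct reports are Carol Gupta, Selin Weber, Ravi Yamada — 3 peers.

3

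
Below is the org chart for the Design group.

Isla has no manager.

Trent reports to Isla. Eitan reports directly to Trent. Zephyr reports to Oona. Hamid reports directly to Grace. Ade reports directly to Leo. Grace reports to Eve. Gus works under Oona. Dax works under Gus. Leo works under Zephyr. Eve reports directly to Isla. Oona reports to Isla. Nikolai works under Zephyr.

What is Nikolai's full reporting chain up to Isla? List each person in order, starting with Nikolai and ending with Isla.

Nikolai -> Zephyr -> Oona -> Isla

Nikolai reports to Zephyr. Zephyr reports to Oona. Oona reports to Isla. Isla is at the top.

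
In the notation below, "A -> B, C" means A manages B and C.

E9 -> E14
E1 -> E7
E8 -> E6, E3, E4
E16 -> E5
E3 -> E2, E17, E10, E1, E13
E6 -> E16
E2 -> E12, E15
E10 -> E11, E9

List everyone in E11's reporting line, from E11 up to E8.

E11 -> E10 -> E3 -> E8

E11 reports to E10. E10 reports to E3. E3 reports to E8. E8 is at the top.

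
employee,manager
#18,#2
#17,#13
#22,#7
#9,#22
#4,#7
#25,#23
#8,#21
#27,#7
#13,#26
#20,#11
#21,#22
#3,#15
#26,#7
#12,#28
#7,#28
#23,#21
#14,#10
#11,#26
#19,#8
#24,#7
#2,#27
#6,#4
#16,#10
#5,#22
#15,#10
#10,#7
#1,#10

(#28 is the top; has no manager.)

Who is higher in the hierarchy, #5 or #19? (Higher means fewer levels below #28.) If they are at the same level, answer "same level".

#5 is 3 levels below #28; #19 is 5. #5 is higher.

#5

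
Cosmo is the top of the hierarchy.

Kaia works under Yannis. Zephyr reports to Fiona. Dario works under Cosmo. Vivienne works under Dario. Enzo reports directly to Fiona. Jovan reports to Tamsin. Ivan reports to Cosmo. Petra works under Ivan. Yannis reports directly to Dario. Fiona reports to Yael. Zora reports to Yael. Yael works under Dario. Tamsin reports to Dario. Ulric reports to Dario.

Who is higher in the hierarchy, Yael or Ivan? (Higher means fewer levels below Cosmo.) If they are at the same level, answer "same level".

Ivan

Yael is 2 levels below Cosmo; Ivan is 1. Ivan is higher.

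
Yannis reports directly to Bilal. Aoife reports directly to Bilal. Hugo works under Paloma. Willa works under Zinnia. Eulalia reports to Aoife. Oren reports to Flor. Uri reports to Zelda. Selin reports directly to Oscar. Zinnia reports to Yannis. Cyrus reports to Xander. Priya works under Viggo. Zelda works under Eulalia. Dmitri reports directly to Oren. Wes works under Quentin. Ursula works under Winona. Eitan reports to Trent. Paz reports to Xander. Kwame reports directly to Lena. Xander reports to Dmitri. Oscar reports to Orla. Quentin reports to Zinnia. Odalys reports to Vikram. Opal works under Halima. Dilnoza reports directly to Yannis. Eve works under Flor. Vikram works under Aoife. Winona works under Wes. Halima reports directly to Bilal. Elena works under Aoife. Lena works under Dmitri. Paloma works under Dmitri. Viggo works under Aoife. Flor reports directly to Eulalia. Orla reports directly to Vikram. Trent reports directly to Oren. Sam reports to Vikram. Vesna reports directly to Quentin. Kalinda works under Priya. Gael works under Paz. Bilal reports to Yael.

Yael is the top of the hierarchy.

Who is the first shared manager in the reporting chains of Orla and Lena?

Orla's chain of managers is Vikram, Aoife, Bilal, Yael. Lena's chain of managers is Dmitri, Oren, Flor, Eulalia, Aoife, Bilal, Yael. The first manager that appears in both chains is Aoife.

Aoife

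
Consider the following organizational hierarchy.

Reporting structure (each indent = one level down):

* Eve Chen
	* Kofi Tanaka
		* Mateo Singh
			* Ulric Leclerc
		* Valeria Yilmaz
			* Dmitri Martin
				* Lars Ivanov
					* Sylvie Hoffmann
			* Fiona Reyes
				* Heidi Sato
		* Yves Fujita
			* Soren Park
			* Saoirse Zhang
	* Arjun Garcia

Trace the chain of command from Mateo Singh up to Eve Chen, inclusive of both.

Mateo Singh reports to Kofi Tanaka. Kofi Tanaka reports to Eve Chen. Eve Chen is at the top.

Mateo Singh -> Kofi Tanaka -> Eve Chen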